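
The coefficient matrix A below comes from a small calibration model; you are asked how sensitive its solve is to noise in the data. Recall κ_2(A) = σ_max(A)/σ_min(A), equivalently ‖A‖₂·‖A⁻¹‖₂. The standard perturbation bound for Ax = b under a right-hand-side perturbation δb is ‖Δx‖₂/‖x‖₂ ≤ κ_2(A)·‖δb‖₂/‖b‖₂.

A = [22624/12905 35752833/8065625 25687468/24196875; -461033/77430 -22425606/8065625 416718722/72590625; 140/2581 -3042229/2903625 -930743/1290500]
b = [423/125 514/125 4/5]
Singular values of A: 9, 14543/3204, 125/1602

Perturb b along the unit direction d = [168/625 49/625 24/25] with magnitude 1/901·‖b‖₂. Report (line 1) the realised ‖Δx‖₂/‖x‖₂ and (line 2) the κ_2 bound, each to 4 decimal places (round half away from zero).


0.0030
0.1280

from the listed singular values, σ₁ = 9, σ_n = 125/1602
condition number: 9 ÷ (125/1602) = 115.3440
worst-case relative error ≤ 115.3440 × 1/901 = 0.1280
solve Ax = b  →  x = [18.3312 -10.0462 14.8636]
2-norm of b is 5.3852; of x, 25.6493
with δb = [0.0016 0.0005 0.0057], A·Δx = δb → ‖Δx‖ = 0.0766
realised ‖Δx‖/‖x‖ = 0.0030
so the bound overstates the realised error by a factor of ≈ 42.8666 (computed from the unrounded values)


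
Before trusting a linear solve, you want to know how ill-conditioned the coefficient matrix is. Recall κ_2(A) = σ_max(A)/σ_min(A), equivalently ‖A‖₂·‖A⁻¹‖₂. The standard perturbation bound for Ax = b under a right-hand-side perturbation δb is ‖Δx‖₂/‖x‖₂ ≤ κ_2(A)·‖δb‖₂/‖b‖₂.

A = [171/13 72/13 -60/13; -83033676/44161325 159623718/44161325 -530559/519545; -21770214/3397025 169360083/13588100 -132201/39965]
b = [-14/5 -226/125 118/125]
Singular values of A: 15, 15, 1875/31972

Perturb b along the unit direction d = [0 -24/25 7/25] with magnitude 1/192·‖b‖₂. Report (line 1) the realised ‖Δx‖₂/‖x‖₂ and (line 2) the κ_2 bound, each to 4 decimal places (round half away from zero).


0.0090
1.3322

σ_max = 15, σ_min = 1875/31972
κ_2(A) = 15 / (1875/31972) = 255.7760
κ_2(A)·‖δb‖/‖b‖ = 1.3322
solve Ax = b  →  x = [5.9970 11.5277 31.5314]
‖b‖ = 3.4641, ‖x‖ = 34.1040
with δb = [0.0000 -0.0173 0.0051], A·Δx = δb → ‖Δx‖ = 0.3077
dividing the unrounded norms, ‖Δx‖/‖x‖ = 0.0090
tightness: 0.0090 against a bound of 1.3322 (unrounded ratio ≈ 0.0068)


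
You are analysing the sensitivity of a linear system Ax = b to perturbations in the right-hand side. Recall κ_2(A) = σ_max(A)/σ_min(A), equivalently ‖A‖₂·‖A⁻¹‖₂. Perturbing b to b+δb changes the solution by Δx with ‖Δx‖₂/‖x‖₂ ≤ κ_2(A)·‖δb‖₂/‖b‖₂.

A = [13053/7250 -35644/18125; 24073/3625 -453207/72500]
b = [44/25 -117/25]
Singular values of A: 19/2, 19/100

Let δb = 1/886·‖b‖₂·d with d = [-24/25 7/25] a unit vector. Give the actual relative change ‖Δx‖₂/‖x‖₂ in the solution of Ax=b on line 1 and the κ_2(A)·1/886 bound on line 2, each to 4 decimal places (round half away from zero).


from the listed singular values, σ₁ = 19/2, σ_n = 19/100
condition number: (19/2) ÷ (19/100) = 50.0000
bound on ‖Δx‖/‖x‖: κ·ε = 50.0000·1/886 = 0.0564
solve Ax = b  →  x = [-11.1942 -11.1434]
2-norm of b is 5.0000; of x, 15.7951
Δx = A⁻¹·δb where δb = 1/886·5.0000·d; ‖Δx‖ = 0.0297
dividing the unrounded norms, ‖Δx‖/‖x‖ = 0.0019
realised/bound (from unrounded values) ≈ 0.0333

0.0019
0.0564


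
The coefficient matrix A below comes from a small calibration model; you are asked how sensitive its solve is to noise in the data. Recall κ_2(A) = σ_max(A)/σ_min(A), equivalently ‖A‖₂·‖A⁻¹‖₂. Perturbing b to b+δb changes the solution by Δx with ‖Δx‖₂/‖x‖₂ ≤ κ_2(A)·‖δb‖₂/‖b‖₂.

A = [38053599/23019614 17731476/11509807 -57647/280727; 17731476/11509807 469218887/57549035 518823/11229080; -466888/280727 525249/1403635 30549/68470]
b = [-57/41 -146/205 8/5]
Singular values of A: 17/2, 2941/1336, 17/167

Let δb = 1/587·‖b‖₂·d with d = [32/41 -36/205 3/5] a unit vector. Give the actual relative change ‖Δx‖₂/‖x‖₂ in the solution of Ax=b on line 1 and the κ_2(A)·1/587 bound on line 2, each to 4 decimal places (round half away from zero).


σ_max = 17/2, σ_min = 17/167
κ = σ_max/σ_min = (17/2)/(17/167) = 83.5000
κ_2(A)·‖δb‖/‖b‖ = 0.1422
solve Ax = b  →  x = [-0.8906 0.0798 0.1994]
2-norm of b is 2.2361; of x, 0.9161
with δb = [0.0030 -0.0007 0.0023], A·Δx = δb → ‖Δx‖ = 0.0374
relative error = 0.0408
tightness: 0.0408 against a bound of 0.1422 (unrounded ratio ≈ 0.2872)

0.0408
0.1422


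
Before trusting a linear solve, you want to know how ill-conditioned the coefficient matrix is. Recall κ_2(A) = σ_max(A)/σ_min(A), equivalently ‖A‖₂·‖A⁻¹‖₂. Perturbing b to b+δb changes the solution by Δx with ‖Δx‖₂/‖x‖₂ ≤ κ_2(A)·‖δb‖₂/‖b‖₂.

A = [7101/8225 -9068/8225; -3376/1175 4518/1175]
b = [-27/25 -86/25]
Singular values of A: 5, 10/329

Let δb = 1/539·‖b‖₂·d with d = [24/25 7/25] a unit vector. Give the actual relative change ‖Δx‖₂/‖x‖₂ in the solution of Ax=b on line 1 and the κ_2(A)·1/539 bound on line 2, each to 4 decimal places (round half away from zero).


0.0033
0.3052

σ_max = 5, σ_min = 10/329
condition number: 5 ÷ (10/329) = 164.5000
perturbation bound = 164.5000·1/539 = 0.3052
solve Ax = b  →  x = [-52.2800 -39.9600]
‖b‖₂ = 3.6056 and ‖x‖₂ = 65.8027
δb = ε·‖b‖·d = [0.0064 0.0019]; solving A·Δx = δb gives ‖Δx‖ = 0.2201
realised ‖Δx‖/‖x‖ = 0.0033
realised/bound (from unrounded values) ≈ 0.0110


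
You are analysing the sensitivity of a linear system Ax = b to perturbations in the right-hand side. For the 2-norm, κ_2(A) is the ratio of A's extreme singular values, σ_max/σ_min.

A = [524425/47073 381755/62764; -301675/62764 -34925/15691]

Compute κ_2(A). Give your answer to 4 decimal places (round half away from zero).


42.6000

form AᵀA = [30884115625/209786256 342914000/4370547; 342914000/4370547 977828225/23309584] with trace 68658425/362952 and determinant 228765625/11614464
char-poly roots: 3025/16 and 75625/725904
κ = σ_max/σ_min = (55/4)/(275/852) = 42.6000


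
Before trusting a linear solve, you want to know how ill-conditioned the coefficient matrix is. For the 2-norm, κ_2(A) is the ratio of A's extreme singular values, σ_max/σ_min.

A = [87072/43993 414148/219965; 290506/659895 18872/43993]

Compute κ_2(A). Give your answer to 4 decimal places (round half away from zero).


388.5000

AᵀA = [1064984356/259049025 13523440/3453987; 13523440/3453987 107330384/28783225]; tr = 2414932/308025, det = 3136/7700625
λ_max, λ_min = (2414932/308025 ± √9330787216/151807041)/2 = 196/25, 16/308025
σ_max=√(196/25)=(14/5), σ_min=√(16/308025)=(4/555) → κ = 388.5000


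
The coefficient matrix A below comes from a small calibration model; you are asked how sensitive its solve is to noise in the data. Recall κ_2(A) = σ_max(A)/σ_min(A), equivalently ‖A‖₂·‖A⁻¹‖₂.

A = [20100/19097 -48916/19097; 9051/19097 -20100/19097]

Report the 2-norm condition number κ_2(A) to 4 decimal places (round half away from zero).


84.7500

M = AᵀA = [2875329/2157961 -6894300/2157961; -6894300/2157961 16549024/2157961]. tr(M)=114937/12769, det(M)=144/12769
eigenvalues of AᵀA: λ = (tr ± √(tr²−4·det))/2 = 9, 16/12769
κ = σ_max/σ_min = 3/(4/113) = 84.7500


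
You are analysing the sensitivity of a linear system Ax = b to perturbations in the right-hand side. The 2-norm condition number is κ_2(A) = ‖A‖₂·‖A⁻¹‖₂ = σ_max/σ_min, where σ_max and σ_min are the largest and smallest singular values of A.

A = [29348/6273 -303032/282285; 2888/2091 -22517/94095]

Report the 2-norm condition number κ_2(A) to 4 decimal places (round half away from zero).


M = AᵀA = [936370000/39350529 -1895729000/354154761; -1895729000/354154761 3855661225/3187392849]. tr(M)=47413225/1896129, det(M)=250000/1896129
λ_max, λ_min = (47413225/1896129 ± √2246117775900625/3595305184641)/2 = 25, 10000/1896129
so κ_2 = √(25 / (10000/1896129)) = 68.8500

68.8500


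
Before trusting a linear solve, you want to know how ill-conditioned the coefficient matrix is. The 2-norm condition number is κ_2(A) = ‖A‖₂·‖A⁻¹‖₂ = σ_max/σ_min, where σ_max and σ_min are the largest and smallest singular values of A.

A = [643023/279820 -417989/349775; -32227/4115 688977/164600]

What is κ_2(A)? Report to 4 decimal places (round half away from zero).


329.2000

AᵀA = [208634812825/3131969296 -55635290685/1565984648; -55635290685/1565984648 237387131281/12527877184]; tr = 3709087829/43349056, det = 46854025/693584896
char-poly roots: 1369/16 and 34225/43349056
so κ_2 = √((1369/16) / (34225/43349056)) = 329.2000


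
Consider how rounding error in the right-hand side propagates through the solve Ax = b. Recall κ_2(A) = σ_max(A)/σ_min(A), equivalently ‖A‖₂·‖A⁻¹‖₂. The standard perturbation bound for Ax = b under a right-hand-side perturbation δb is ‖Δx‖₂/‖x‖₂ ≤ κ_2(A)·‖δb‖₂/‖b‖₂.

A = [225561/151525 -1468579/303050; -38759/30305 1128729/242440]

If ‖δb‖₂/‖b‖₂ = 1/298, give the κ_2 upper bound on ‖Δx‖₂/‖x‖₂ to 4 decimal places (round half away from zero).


0.2244

form AᵀA = [105153706/27300625 -2876012811/218405000; -2876012811/218405000 78904063441/1747240000] with trace 137014241/2795584 and determinant 1500625/2795584
char-poly roots: 49 and 30625/2795584
κ = σ_max/σ_min = 7/(175/1672) = 66.8800
κ_2(A)·‖δb‖/‖b‖ = 0.2244


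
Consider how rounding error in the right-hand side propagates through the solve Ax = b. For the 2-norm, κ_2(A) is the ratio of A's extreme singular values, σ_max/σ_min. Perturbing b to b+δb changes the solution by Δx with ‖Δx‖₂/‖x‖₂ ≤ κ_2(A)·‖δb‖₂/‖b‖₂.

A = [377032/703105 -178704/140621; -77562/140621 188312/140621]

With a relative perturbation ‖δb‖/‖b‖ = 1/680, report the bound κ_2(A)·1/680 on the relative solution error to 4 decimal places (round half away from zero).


AᵀA = [347859364/587820025 -166951728/117564005; -166951728/117564005 80138560/23512801]; tr = 13913156/3478225, det = 1024/3478225
char-poly roots: 4 and 256/3478225
κ_2(A) = √(λ_max/λ_min) = √(4 / (256/3478225)) = 233.1250
κ_2(A)·‖δb‖/‖b‖ = 0.3428

0.3428


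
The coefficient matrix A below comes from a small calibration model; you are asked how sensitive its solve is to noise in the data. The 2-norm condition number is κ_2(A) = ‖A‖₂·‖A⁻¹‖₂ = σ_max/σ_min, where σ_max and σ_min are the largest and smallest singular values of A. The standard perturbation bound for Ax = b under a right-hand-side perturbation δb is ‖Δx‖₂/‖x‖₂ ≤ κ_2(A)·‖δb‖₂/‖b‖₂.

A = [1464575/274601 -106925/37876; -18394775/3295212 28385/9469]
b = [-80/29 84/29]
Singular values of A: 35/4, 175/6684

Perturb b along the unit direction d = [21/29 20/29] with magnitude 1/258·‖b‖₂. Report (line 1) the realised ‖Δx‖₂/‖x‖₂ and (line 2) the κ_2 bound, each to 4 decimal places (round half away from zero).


largest singular value 35/4, smallest 175/6684
condition number: (35/4) ÷ (175/6684) = 334.2000
bound on ‖Δx‖/‖x‖: κ·ε = 334.2000·1/258 = 1.2953
solve Ax = b  →  x = [-0.4034 0.2151]
‖b‖ = 4.0000, ‖x‖ = 0.4571
with δb = [0.0112 0.0107], A·Δx = δb → ‖Δx‖ = 0.5922
dividing the unrounded norms, ‖Δx‖/‖x‖ = 1.2953
realised/bound = 1 exactly: the bound is attained for this b and d

1.2953
1.2953


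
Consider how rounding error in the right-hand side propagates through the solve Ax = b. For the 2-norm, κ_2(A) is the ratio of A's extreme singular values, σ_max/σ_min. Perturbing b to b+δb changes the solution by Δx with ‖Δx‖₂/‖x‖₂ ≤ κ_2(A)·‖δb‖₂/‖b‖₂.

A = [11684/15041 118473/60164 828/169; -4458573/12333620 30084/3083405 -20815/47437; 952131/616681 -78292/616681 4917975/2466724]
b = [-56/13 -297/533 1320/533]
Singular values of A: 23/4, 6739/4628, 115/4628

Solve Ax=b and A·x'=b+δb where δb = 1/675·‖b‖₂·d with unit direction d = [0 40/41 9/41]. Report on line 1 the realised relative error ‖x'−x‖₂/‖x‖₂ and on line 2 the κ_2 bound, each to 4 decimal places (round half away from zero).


0.1066
0.3428

from the listed singular values, σ₁ = 23/4, σ_n = 115/4628
κ_2(A) = (23/4) / (115/4628) = 231.4000
worst-case relative error ≤ 231.4000 × 1/675 = 0.3428
solve Ax = b  →  x = [2.0772 -1.8087 -0.4816]
‖b‖ = 5.0000, ‖x‖ = 2.7961
with δb = [0.0000 0.0072 0.0016], A·Δx = δb → ‖Δx‖ = 0.2981
dividing the unrounded norms, ‖Δx‖/‖x‖ = 0.1066
tightness: 0.1066 against a bound of 0.3428 (unrounded ratio ≈ 0.3110)


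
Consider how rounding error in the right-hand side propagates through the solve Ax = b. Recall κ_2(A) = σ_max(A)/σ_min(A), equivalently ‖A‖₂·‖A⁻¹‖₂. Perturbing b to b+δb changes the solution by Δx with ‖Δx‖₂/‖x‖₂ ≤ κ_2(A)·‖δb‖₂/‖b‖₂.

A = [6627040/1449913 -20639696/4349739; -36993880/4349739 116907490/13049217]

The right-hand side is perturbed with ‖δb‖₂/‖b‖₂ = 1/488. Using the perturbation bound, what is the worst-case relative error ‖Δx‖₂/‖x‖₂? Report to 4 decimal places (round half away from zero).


AᵀA = [6103135259200/65467921689 -19224506833840/196403765067; -19224506833840/196403765067 60558251476996/589211295201]; tr = 137320414756/700607961, det = 245862400/700607961
eigenvalues of AᵀA: λ = (tr ± √(tr²−4·det))/2 = 196, 1254400/700607961
κ = σ_max/σ_min = 14/(1120/26469) = 330.8625
worst-case relative error ≤ 330.8625 × 1/488 = 0.6780

0.6780


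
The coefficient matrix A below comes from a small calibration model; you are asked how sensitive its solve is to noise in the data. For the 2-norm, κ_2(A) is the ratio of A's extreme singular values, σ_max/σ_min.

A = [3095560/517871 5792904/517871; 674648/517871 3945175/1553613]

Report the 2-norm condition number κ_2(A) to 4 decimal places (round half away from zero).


278.6250

AᵀA = [5971232384/159542161 33586228520/478626483; 33586228520/478626483 188925661249/1435879449]; tr = 839677345/4968441, det = 1827904/4968441
λ_max, λ_min = (839677345/4968441 ± √705021716373538369/24685405970481)/2 = 169, 10816/4968441
σ_max=√169=13, σ_min=√(10816/4968441)=(104/2229) → κ = 278.6250


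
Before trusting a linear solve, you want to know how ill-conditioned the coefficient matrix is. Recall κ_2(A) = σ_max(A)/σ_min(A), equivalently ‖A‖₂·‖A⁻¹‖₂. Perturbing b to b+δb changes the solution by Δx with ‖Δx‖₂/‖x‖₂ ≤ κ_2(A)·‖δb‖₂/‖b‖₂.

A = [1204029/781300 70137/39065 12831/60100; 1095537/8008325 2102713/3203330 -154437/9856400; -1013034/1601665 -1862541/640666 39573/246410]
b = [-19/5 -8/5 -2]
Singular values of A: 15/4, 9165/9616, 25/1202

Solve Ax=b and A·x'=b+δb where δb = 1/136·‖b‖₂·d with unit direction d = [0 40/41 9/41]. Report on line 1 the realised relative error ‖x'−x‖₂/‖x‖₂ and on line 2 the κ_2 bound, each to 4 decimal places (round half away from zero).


0.0168
1.3257

σ_max = 15/4, σ_min = 25/1202
condition number: (15/4) ÷ (25/1202) = 180.3000
bound on ‖Δx‖/‖x‖: κ·ε = 180.3000·1/136 = 1.3257
solve Ax = b  →  x = [21.0321 -9.0522 -93.4887]
2-norm of b is 4.5826; of x, 96.2519
δb = ε·‖b‖·d = [0.0000 0.0329 0.0074]; solving A·Δx = δb gives ‖Δx‖ = 1.6201
dividing the unrounded norms, ‖Δx‖/‖x‖ = 0.0168
tightness: 0.0168 against a bound of 1.3257 (unrounded ratio ≈ 0.0127)


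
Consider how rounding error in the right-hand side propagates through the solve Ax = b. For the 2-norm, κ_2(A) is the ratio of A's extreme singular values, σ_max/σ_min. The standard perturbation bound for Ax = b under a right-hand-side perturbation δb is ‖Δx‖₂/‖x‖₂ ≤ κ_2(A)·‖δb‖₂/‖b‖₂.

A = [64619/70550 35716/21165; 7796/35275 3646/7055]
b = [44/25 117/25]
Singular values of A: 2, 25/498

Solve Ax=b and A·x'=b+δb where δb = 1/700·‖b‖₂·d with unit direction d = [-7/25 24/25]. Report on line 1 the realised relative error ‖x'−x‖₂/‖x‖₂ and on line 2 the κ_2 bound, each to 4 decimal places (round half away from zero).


σ_max = 2, σ_min = 25/498
κ_2(A) = 2 / (25/498) = 39.8400
perturbation bound = 39.8400·1/700 = 0.0569
solve Ax = b  →  x = [-69.6000 38.8200]
‖b‖₂ = 5.0000 and ‖x‖₂ = 79.6941
Δx = A⁻¹·δb where δb = 1/700·5.0000·d; ‖Δx‖ = 0.1423
relative error = 0.0018
realised/bound (from unrounded values) ≈ 0.0314

0.0018
0.0569


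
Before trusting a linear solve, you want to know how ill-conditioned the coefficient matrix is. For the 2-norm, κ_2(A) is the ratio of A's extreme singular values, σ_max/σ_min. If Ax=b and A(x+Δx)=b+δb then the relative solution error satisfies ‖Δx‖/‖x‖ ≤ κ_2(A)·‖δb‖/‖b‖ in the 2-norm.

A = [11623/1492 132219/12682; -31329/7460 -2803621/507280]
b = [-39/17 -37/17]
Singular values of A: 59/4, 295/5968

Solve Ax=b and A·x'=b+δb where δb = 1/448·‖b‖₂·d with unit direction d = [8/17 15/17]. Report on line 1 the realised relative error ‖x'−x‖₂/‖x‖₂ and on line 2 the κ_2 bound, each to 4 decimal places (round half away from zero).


largest singular value 59/4, smallest 295/5968
κ_2(A) = (59/4) / (295/5968) = 298.4000
κ_2(A)·‖δb‖/‖b‖ = 0.6661
solve Ax = b  →  x = [48.5125 -36.4692]
‖b‖ = 3.1623, ‖x‖ = 60.6916
with δb = [0.0033 0.0062], A·Δx = δb → ‖Δx‖ = 0.1428
dividing the unrounded norms, ‖Δx‖/‖x‖ = 0.0024
so the bound overstates the realised error by a factor of ≈ 283.0873 (computed from the unrounded values)

0.0024
0.6661


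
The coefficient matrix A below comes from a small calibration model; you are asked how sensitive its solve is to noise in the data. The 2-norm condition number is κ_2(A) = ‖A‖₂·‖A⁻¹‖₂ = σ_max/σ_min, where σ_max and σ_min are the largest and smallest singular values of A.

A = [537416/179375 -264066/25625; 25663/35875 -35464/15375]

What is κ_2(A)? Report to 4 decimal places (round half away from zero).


262.5000

form AᵀA = [181606601/19140625 -266801128/8203125; -266801128/8203125 392040484/3515625] with trace 33351109/275625 and determinant 58564/275625
λ_max, λ_min = (33351109/275625 ± √1112231904719881/75969140625)/2 = 121, 484/275625
σ_max=√121=11, σ_min=√(484/275625)=(22/525) → κ = 262.5000


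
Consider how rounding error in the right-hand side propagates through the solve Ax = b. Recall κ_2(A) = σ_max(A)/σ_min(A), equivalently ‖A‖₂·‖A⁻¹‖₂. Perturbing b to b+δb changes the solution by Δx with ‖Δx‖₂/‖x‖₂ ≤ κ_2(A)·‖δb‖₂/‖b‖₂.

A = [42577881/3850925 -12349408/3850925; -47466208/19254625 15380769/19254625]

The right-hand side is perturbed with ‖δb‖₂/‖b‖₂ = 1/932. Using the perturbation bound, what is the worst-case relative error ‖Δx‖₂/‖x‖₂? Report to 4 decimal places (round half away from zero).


AᵀA = [28301570293369/220547640625 -8254228070592/220547640625; -8254228070592/220547640625 2408842952881/220547640625]; tr = 49136661194/352876225, det = 12117361/14115049
solving λ² − 49136661194/352876225·λ + 12117361/14115049 = 0 gives λ = 3481/25, 87025/14115049
κ = σ_max/σ_min = (59/5)/(295/3757) = 150.2800
κ_2(A)·‖δb‖/‖b‖ = 0.1612

0.1612


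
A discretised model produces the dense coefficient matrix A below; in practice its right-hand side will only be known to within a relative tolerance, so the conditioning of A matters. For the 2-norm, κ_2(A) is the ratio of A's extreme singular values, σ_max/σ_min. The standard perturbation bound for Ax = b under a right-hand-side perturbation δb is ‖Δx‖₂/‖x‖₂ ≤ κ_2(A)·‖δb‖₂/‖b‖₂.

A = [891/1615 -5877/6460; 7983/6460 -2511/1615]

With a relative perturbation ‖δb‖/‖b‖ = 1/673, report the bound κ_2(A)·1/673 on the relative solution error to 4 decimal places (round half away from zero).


AᵀA = [52893/28880 -4374/1805; -4374/1805 93717/28880]; tr = 14661/2888, det = 6561/92416
eigenvalues of AᵀA: λ = (tr ± √(tr²−4·det))/2 = 81/16, 81/5776
σ_max=√(81/16)=(9/4), σ_min=√(81/5776)=(9/76) → κ = 19.0000
worst-case relative error ≤ 19.0000 × 1/673 = 0.0282

0.0282


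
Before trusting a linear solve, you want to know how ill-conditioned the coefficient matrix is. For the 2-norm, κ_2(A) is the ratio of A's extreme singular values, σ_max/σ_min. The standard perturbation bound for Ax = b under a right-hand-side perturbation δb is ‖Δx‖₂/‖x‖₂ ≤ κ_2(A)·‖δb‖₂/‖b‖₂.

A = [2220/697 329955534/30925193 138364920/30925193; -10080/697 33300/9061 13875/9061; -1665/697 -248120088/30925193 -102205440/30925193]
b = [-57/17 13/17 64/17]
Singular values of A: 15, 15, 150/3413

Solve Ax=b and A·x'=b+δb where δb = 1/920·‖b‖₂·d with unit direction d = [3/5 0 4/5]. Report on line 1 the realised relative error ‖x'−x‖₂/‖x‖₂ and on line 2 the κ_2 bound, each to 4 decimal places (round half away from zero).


from the listed singular values, σ₁ = 15, σ_n = 150/3413
condition number: 15 ÷ (150/3413) = 341.3000
κ_2(A)·‖δb‖/‖b‖ = 0.3710
solve Ax = b  →  x = [-0.1366 -9.0320 20.8861]
‖b‖₂ = 5.0990 and ‖x‖₂ = 22.7558
Δx = A⁻¹·δb where δb = 1/920·5.0990·d; ‖Δx‖ = 0.1261
relative error = 0.0055
so the bound overstates the realised error by a factor of ≈ 66.9416 (computed from the unrounded values)

0.0055
0.3710


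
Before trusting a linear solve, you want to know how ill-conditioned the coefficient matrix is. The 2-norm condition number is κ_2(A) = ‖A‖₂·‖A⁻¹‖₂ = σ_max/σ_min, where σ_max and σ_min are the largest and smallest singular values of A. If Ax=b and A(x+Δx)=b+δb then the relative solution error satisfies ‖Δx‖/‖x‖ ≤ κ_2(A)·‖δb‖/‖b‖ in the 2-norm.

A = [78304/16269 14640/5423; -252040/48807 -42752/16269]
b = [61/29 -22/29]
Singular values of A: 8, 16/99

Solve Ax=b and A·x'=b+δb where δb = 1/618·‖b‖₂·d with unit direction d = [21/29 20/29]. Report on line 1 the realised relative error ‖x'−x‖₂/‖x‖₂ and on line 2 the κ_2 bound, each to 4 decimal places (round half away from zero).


σ_max = 8, σ_min = 16/99
κ = σ_max/σ_min = 8/(16/99) = 49.5000
perturbation bound = 49.5000·1/618 = 0.0801
solve Ax = b  →  x = [-2.6912 5.5772]
2-norm of b is 2.2361; of x, 6.1925
Δx = A⁻¹·δb where δb = 1/618·2.2361·d; ‖Δx‖ = 0.0224
realised ‖Δx‖/‖x‖ = 0.0036
realised/bound (from unrounded values) ≈ 0.0451

0.0036
0.0801


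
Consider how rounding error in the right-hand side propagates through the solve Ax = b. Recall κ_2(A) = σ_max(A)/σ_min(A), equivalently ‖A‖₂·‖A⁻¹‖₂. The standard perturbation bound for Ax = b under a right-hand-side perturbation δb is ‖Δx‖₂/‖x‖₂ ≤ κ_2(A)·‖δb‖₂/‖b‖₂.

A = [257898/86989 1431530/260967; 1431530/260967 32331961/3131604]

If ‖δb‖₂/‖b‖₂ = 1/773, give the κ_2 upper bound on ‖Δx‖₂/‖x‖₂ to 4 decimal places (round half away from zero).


M = AᵀA = [9162216424/235653201 103070875765/1413919206; 103070875765/1413919206 4638241364689/33934060944]. tr(M)=20614534705/117418896, det(M)=7890481/29354724
eigenvalues of AᵀA: λ = (tr ± √(tr²−4·det))/2 = 2809/16, 11236/7338681
so κ_2 = √((2809/16) / (11236/7338681)) = 338.6250
κ_2(A)·‖δb‖/‖b‖ = 0.4381

0.4381


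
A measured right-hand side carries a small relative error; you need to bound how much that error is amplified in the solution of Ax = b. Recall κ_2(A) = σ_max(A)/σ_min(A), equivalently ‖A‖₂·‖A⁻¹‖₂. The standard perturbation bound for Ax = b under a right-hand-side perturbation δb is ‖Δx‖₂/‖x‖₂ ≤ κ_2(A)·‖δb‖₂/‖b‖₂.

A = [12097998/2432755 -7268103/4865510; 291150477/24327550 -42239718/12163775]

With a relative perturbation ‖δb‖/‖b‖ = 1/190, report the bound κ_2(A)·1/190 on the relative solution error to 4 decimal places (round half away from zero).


AᵀA = [588193821409041/3501950822500 -42888613707072/875487705625; -42888613707072/875487705625 50043835132209/3501950822500]; tr = 510590125233/2801560658, det = 8303765625/22412485264
char-poly roots: 729/4 and 11390625/5603121316
σ_max=√(729/4)=(27/2), σ_min=√(11390625/5603121316)=(3375/74854) → κ = 299.4160
bound on ‖Δx‖/‖x‖: κ·ε = 299.4160·1/190 = 1.5759

1.5759


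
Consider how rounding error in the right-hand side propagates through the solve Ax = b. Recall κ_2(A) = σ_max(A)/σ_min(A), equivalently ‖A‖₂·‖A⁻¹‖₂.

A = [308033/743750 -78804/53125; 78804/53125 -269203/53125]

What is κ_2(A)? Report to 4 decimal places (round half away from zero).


297.5000

AᵀA = [2099293009/885062500 -257019246/31609375; -257019246/31609375 125888521/4515625]; tr = 42837509/1416100, det = 14641/1416100
char-poly roots: 121/4 and 121/354025
κ_2(A) = √(λ_max/λ_min) = √((121/4) / (121/354025)) = 297.5000


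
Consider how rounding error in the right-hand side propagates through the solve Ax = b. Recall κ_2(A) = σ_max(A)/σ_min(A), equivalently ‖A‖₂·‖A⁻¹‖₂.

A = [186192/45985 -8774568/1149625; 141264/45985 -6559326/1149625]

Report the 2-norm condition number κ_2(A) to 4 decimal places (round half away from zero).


338.1250

M = AᵀA = [10924595712/422924045 -512070198624/10573101125; -512070198624/10573101125 4800712046436/52865505625]. tr(M)=21336631524/182925625, det(M)=544195584/4573140625
eigenvalues of AᵀA: λ = (tr ± √(tr²−4·det))/2 = 2916/25, 186624/182925625
σ_max=√(2916/25)=(54/5), σ_min=√(186624/182925625)=(432/13525) → κ = 338.1250


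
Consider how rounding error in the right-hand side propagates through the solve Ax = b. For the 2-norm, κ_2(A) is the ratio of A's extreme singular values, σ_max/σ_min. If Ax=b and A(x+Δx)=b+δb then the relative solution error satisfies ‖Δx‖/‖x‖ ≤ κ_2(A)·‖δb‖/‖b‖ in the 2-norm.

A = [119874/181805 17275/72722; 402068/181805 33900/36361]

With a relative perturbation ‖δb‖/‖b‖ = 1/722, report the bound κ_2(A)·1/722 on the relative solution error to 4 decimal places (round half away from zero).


0.0968

AᵀA = [7041138100/1322122321 2933103375/1322122321; 2933103375/1322122321 4895265625/5288489284]; tr = 195620225/31292836, det = 62500/7823209
solving λ² − 195620225/31292836·λ + 62500/7823209 = 0 gives λ = 25/4, 10000/7823209
κ = σ_max/σ_min = (5/2)/(100/2797) = 69.9250
worst-case relative error ≤ 69.9250 × 1/722 = 0.0968


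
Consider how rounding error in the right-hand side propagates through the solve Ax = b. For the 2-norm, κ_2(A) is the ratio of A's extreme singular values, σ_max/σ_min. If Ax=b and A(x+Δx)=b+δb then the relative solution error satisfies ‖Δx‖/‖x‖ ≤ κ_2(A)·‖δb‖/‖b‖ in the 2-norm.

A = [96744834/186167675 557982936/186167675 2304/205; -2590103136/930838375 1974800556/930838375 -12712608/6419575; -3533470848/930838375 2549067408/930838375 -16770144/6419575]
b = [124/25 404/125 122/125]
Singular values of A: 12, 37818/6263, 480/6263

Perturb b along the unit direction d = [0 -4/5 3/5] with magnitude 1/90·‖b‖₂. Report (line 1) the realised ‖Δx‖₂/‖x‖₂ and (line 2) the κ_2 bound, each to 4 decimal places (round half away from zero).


0.0333
1.7397

from the listed singular values, σ₁ = 12, σ_n = 480/6263
κ = σ_max/σ_min = 12/(480/6263) = 156.5750
κ_2(A)·‖δb‖/‖b‖ = 1.7397
solve Ax = b  →  x = [17.1289 18.9459 -5.4032]
‖b‖ = 6.0000, ‖x‖ = 26.1064
with δb = [0.0000 -0.0533 0.0400], A·Δx = δb → ‖Δx‖ = 0.8699
relative error = 0.0333
realised/bound (from unrounded values) ≈ 0.0192


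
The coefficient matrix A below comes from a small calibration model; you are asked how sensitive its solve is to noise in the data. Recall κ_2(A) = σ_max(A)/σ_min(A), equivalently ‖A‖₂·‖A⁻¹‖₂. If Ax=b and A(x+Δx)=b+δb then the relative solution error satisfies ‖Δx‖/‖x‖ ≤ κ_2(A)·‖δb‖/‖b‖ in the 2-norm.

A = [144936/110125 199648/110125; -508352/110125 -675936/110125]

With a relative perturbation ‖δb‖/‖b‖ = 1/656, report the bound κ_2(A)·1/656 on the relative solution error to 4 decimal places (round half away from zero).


M = AᵀA = [89417024/3880805 119215872/3880805; 119215872/3880805 158959616/3880805]. tr(M)=49675328/776161, det(M)=65536/776161
char-poly roots: 64 and 1024/776161
κ_2(A) = √(λ_max/λ_min) = √(64 / (1024/776161)) = 220.2500
κ_2(A)·‖δb‖/‖b‖ = 0.3357

0.3357


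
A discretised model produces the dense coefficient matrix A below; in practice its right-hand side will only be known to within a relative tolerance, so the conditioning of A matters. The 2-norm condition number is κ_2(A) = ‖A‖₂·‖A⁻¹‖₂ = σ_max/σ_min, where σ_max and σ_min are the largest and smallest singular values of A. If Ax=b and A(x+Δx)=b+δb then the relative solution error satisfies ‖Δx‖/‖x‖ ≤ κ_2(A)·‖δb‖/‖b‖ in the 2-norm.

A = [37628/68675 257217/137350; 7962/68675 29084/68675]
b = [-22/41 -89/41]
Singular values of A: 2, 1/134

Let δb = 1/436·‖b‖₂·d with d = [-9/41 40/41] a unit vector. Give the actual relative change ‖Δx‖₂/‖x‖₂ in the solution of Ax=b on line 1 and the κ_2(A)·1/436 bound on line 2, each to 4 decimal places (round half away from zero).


largest singular value 2, smallest 1/134
condition number: 2 ÷ (1/134) = 268.0000
κ_2(A)·‖δb‖/‖b‖ = 0.6147
solve Ax = b  →  x = [257.1400 -75.5200]
‖b‖ = 2.2361, ‖x‖ = 268.0005
δb = ε·‖b‖·d = [-0.0011 0.0050]; solving A·Δx = δb gives ‖Δx‖ = 0.6872
dividing the unrounded norms, ‖Δx‖/‖x‖ = 0.0026
so the bound overstates the realised error by a factor of ≈ 239.7069 (computed from the unrounded values)

0.0026
0.6147


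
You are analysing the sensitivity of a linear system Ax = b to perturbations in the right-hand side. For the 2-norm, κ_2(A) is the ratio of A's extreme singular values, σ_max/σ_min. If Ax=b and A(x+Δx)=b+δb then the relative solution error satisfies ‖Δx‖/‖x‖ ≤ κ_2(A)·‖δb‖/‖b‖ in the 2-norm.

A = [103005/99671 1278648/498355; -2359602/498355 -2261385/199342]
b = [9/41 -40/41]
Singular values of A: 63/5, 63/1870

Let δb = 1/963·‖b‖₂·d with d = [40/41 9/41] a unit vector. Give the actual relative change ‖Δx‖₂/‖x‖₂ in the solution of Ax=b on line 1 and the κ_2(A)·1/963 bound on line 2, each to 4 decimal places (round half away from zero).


0.3884
0.3884

from the listed singular values, σ₁ = 63/5, σ_n = 63/1870
κ = σ_max/σ_min = (63/5)/(63/1870) = 374.0000
κ_2(A)·‖δb‖/‖b‖ = 0.3884
solve Ax = b  →  x = [0.0305 0.0733]
‖b‖ = 1.0000, ‖x‖ = 0.0794
δb = ε·‖b‖·d = [0.0010 0.0002]; solving A·Δx = δb gives ‖Δx‖ = 0.0308
relative error = 0.3884
so the bound is sharp here: realised error equals the bound


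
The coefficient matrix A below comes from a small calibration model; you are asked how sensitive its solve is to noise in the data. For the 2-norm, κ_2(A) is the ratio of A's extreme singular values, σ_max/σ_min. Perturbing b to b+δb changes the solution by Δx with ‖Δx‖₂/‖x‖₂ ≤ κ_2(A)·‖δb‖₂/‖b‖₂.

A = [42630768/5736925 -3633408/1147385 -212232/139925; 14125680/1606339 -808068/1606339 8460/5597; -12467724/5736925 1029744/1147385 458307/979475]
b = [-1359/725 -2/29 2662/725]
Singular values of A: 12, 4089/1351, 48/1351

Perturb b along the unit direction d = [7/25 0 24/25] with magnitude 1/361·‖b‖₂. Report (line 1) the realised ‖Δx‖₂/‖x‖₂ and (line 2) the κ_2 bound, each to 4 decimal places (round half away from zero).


0.0038
0.9356

largest singular value 12, smallest 48/1351
κ_2(A) = 12 / (48/1351) = 337.7500
bound on ‖Δx‖/‖x‖: κ·ε = 337.7500·1/361 = 0.9356
solve Ax = b  →  x = [-13.4845 -59.1719 58.7113]
2-norm of b is 4.1231; of x, 84.4403
re-solving with b+δb shifts x by Δx of norm 0.3215
dividing the unrounded norms, ‖Δx‖/‖x‖ = 0.0038
tightness: 0.0038 against a bound of 0.9356 (unrounded ratio ≈ 0.0041)


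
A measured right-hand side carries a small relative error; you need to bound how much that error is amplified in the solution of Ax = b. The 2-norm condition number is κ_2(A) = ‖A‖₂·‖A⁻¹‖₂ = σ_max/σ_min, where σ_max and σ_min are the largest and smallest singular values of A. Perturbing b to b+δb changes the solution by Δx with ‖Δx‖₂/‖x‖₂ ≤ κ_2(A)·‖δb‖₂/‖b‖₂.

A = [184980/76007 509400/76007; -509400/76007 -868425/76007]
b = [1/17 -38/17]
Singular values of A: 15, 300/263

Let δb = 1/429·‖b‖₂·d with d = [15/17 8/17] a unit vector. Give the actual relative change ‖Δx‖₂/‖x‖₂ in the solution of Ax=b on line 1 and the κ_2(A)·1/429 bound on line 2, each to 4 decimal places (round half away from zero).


σ_max = 15, σ_min = 300/263
condition number: 15 ÷ (300/263) = 13.1500
worst-case relative error ≤ 13.1500 × 1/429 = 0.0307
solve Ax = b  →  x = [0.8363 -0.2949]
‖b‖ = 2.2361, ‖x‖ = 0.8867
δb = ε·‖b‖·d = [0.0046 0.0025]; solving A·Δx = δb gives ‖Δx‖ = 0.0046
dividing the unrounded norms, ‖Δx‖/‖x‖ = 0.0052
realised/bound (from unrounded values) ≈ 0.1681

0.0052
0.0307


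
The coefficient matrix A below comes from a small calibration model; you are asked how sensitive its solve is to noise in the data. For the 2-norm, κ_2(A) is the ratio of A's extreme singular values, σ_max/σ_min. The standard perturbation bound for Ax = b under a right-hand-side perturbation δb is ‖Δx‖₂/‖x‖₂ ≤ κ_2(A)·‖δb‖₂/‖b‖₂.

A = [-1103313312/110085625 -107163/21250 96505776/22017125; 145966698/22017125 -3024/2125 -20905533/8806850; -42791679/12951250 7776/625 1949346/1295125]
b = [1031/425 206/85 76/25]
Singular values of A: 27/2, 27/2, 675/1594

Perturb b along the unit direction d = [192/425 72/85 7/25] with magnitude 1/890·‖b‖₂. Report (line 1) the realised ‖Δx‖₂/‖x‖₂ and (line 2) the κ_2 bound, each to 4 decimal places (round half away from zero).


0.0013
0.0358

σ_max = 27/2, σ_min = 675/1594
condition number: (27/2) ÷ (675/1594) = 31.8800
perturbation bound = 31.8800·1/890 = 0.0358
solve Ax = b  →  x = [3.5291 0.1215 8.7626]
2-norm of b is 4.5826; of x, 9.4474
δb = ε·‖b‖·d = [0.0023 0.0044 0.0014]; solving A·Δx = δb gives ‖Δx‖ = 0.0122
realised ‖Δx‖/‖x‖ = 0.0013
tightness: 0.0013 against a bound of 0.0358 (unrounded ratio ≈ 0.0359)


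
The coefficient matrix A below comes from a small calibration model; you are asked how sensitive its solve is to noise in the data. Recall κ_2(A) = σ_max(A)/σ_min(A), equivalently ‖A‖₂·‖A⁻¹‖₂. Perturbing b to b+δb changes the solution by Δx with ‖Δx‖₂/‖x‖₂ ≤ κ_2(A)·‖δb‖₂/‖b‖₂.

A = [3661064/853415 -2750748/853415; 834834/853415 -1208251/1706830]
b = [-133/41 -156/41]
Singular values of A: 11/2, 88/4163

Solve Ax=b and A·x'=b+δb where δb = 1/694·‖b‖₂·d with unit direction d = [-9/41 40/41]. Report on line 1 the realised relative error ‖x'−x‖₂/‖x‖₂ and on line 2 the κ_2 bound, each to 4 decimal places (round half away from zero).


largest singular value 11/2, smallest 88/4163
κ_2(A) = (11/2) / (88/4163) = 260.1875
worst-case relative error ≤ 260.1875 × 1/694 = 0.3749
solve Ax = b  →  x = [-85.7341 -113.1000]
‖b‖₂ = 5.0000 and ‖x‖₂ = 141.9223
Δx = A⁻¹·δb where δb = 1/694·5.0000·d; ‖Δx‖ = 0.3408
relative error = 0.0024
so the bound overstates the realised error by a factor of ≈ 156.1145 (computed from the unrounded values)

0.0024
0.3749


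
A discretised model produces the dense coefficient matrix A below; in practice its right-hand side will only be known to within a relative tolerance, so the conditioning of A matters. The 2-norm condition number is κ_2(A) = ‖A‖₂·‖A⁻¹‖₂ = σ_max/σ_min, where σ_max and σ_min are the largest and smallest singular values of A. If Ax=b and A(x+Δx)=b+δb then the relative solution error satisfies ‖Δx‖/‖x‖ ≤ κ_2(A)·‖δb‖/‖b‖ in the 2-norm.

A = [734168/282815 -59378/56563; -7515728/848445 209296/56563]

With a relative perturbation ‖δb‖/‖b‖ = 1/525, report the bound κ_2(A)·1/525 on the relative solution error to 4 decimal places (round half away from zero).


0.6216

form AᵀA = [14517678400/170380809 -2016322000/56793603; -2016322000/56793603 280062500/18931201] with trace 17038240900/170380809 and determinant 16000000/170380809
solving λ² − 17038240900/170380809·λ + 16000000/170380809 = 0 gives λ = 100, 160000/170380809
so κ_2 = √(100 / (160000/170380809)) = 326.3250
worst-case relative error ≤ 326.3250 × 1/525 = 0.6216


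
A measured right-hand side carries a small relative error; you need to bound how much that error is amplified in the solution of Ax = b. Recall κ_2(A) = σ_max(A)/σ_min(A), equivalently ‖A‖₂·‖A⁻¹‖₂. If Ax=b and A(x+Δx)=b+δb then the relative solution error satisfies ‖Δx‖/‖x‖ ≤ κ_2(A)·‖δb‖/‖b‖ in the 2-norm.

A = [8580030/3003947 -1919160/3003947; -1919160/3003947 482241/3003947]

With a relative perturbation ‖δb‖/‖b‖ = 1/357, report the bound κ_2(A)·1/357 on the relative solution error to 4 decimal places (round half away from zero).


M = AᵀA = [45984586500/5368053289 -10346191560/5368053289; -10346191560/5368053289 2329406001/5368053289]. tr(M)=28741221/3193369, det(M)=8100/3193369
λ_max, λ_min = (28741221/3193369 ± √825954319415241/10197605570161)/2 = 9, 900/3193369
σ_max=√9=3, σ_min=√(900/3193369)=(30/1787) → κ = 178.7000
perturbation bound = 178.7000·1/357 = 0.5006

0.5006


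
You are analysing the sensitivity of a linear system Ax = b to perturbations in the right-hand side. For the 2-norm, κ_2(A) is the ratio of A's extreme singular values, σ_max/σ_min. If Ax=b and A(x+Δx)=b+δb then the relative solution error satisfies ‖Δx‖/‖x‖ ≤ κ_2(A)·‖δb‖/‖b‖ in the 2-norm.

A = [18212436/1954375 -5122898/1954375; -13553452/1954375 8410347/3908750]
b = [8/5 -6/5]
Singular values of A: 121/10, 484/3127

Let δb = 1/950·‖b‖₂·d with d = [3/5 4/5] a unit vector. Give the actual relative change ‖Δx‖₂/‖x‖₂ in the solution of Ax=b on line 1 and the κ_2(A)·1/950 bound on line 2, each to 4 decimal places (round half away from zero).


0.0823
0.0823

largest singular value 121/10, smallest 484/3127
κ_2(A) = (121/10) / (484/3127) = 78.1750
bound on ‖Δx‖/‖x‖: κ·ε = 78.1750·1/950 = 0.0823
solve Ax = b  →  x = [0.1587 -0.0463]
‖b‖₂ = 2.0000 and ‖x‖₂ = 0.1653
with δb = [0.0013 0.0017], A·Δx = δb → ‖Δx‖ = 0.0136
relative error = 0.0823
so the bound is sharp here: realised error equals the bound


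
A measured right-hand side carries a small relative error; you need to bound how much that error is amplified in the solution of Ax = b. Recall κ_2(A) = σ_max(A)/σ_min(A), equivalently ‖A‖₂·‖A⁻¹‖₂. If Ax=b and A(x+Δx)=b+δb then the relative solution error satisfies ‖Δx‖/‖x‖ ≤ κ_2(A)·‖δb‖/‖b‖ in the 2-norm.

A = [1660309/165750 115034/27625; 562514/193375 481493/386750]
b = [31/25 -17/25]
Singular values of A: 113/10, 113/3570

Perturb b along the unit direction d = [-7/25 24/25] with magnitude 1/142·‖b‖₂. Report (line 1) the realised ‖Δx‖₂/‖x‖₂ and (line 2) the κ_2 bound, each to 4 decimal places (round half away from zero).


0.0100
2.5141

from the listed singular values, σ₁ = 113/10, σ_n = 113/3570
κ_2(A) = (113/10) / (113/3570) = 357.0000
perturbation bound = 357.0000·1/142 = 2.5141
solve Ax = b  →  x = [12.2328 -29.1287]
‖b‖ = 1.4142, ‖x‖ = 31.5930
δb = ε·‖b‖·d = [-0.0028 0.0096]; solving A·Δx = δb gives ‖Δx‖ = 0.3146
relative error = 0.0100
so the bound overstates the realised error by a factor of ≈ 252.4381 (computed from the unrounded values)
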